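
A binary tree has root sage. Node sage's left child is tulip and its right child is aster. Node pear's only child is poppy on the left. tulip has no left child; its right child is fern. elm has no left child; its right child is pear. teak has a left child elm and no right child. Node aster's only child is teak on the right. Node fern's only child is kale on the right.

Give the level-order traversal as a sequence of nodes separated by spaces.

Level-order visits nodes level by level from the root, left to right within each level.
Level 0: sage
Level 1: tulip, aster
Level 2: fern, teak
Level 3: kale, elm
Level 4: pear
Level 5: poppy

sage tulip aster fern teak kale elm pear poppy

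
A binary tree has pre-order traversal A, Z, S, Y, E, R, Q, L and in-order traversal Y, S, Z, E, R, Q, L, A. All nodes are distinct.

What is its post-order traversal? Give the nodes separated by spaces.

The first element of pre-order is the root; it splits in-order into left and right subtrees.
Root A: left subtree has 7 nodes {Y, S, Z, E, R, Q, L}, right has 0 { }.
  Root Z: left subtree has 2 nodes {Y, S}, right has 4 {E, R, Q, L}.
    Root S: left subtree has 1 node {Y}, right has 0 { }.
    Root E: left subtree has 0 nodes { }, right has 3 {R, Q, L}.
      Root R: left subtree has 0 nodes { }, right has 2 {Q, L}.
        Root Q: left subtree has 0 nodes { }, right has 1 {L}.

Y S L Q R E Z A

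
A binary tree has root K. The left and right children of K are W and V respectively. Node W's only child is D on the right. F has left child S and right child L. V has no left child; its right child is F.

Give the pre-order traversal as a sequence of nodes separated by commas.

Pre-order visits the node, then its left subtree, then its right subtree.
Visit K.
At K: go left to W.
  Visit W.
  At W: no left child.
  At W: go right to D.
    D is a leaf — visit D.
At K: go right to V.
  Visit V.
  At V: no left child.
  At V: go right to F.
    Visit F.
    At F: go left to S.
      S is a leaf — visit S.
    At F: go right to L.
      L is a leaf — visit L.

K, W, D, V, F, S, L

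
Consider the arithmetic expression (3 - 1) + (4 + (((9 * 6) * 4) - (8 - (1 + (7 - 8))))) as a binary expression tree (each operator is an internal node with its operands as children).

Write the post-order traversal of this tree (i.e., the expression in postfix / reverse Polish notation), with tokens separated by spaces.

3 1 - 4 9 6 * 4 * 8 1 7 8 - + - - + +

Post-order on an expression tree gives postfix notation: for each operator, emit left operand, right operand, then the operator.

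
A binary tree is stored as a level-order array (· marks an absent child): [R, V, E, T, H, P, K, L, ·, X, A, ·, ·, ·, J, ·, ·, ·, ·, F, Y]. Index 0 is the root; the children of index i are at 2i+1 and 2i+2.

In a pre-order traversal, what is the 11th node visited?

P

Pre-order visits the node, then its left subtree, then its right subtree.
Visit R.
At R: go left to V.
  Visit V.
  At V: go left to T.
    Visit T.
    At T: go left to L.
      L is a leaf — visit L.
    At T: no right child.
  At V: go right to H.
    Visit H.
    At H: go left to X.
      Visit X.
      At X: go left to F.
        F is a leaf — visit F.
      At X: go right to Y.
        Y is a leaf — visit Y.
    At H: go right to A.
      A is a leaf — visit A.
At R: go right to E.
  Visit E.
  At E: go left to P.
    P is a leaf — visit P.
  At E: go right to K.
    Visit K.
    At K: no left child.
    At K: go right to J.
      J is a leaf — visit J.
Full pre-order sequence: R, V, T, L, H, X, F, Y, A, E, P, K, J.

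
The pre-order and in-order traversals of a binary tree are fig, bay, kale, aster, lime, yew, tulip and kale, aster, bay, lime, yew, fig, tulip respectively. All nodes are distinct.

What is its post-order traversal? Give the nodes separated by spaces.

The first element of pre-order is the root; it splits in-order into left and right subtrees.
Root fig: left subtree has 5 nodes {kale, aster, bay, lime, yew}, right has 1 {tulip}.
  Root bay: left subtree has 2 nodes {kale, aster}, right has 2 {lime, yew}.
    Root kale: left subtree has 0 nodes { }, right has 1 {aster}.
    Root lime: left subtree has 0 nodes { }, right has 1 {yew}.

aster kale yew lime bay tulip fig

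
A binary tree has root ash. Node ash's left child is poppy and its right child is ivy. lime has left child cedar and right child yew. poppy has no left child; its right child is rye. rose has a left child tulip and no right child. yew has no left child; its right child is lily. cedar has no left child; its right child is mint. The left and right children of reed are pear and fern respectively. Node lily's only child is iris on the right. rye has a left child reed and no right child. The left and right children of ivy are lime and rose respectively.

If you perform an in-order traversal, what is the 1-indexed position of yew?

In-order visits the left subtree, then the node, then the right subtree.
At ash: go left to poppy.
  At poppy: no left child.
  Visit poppy.
  At poppy: go right to rye.
    At rye: go left to reed.
      At reed: go left to pear.
        pear is a leaf — visit pear.
      Visit reed.
      At reed: go right to fern.
        fern is a leaf — visit fern.
    Visit rye.
    At rye: no right child.
Visit ash.
At ash: go right to ivy.
  At ivy: go left to lime.
    At lime: go left to cedar.
      At cedar: no left child.
      Visit cedar.
      At cedar: go right to mint.
        mint is a leaf — visit mint.
    Visit lime.
    At lime: go right to yew.
      At yew: no left child.
      Visit yew.
      At yew: go right to lily.
        At lily: no left child.
        Visit lily.
        At lily: go right to iris.
          iris is a leaf — visit iris.
  Visit ivy.
  At ivy: go right to rose.
    At rose: go left to tulip.
      tulip is a leaf — visit tulip.
    Visit rose.
    At rose: no right child.
Full in-order sequence: poppy, pear, reed, fern, rye, ash, cedar, mint, lime, yew, lily, iris, ivy, tulip, rose.

10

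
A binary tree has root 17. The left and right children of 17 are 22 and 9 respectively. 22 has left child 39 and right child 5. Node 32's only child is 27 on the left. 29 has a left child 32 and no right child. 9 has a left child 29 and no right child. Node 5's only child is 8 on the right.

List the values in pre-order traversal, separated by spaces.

Pre-order visits the node, then its left subtree, then its right subtree.
Visit 17.
At 17: go left to 22.
  Visit 22.
  At 22: go left to 39.
    39 is a leaf — visit 39.
  At 22: go right to 5.
    Visit 5.
    At 5: no left child.
    At 5: go right to 8.
      8 is a leaf — visit 8.
At 17: go right to 9.
  Visit 9.
  At 9: go left to 29.
    Visit 29.
    At 29: go left to 32.
      Visit 32.
      At 32: go left to 27.
        27 is a leaf — visit 27.
      At 32: no right child.
    At 29: no right child.
  At 9: no right child.

17 22 39 5 8 9 29 32 27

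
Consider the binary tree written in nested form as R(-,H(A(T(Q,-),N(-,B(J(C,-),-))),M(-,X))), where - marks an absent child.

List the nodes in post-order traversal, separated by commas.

Post-order visits the left subtree, then the right subtree, then the node.
At R: no left child.
At R: go right to H.
  At H: go left to A.
    At A: go left to T.
      At T: go left to Q.
        Q is a leaf — visit Q.
      At T: no right child.
      Visit T.
    At A: go right to N.
      At N: no left child.
      At N: go right to B.
        At B: go left to J.
          At J: go left to C.
            C is a leaf — visit C.
          At J: no right child.
          Visit J.
        At B: no right child.
        Visit B.
      Visit N.
    Visit A.
  At H: go right to M.
    At M: no left child.
    At M: go right to X.
      X is a leaf — visit X.
    Visit M.
  Visit H.
Visit R.

Q, T, C, J, B, N, A, X, M, H, R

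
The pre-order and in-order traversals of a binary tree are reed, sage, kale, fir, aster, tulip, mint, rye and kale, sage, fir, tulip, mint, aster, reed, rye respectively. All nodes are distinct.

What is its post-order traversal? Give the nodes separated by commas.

kale, mint, tulip, aster, fir, sage, rye, reed

The first element of pre-order is the root; it splits in-order into left and right subtrees.
Root reed: left subtree has 6 nodes {kale, sage, fir, tulip, mint, aster}, right has 1 {rye}.
  Root sage: left subtree has 1 node {kale}, right has 4 {fir, tulip, mint, aster}.
    Root fir: left subtree has 0 nodes { }, right has 3 {tulip, mint, aster}.
      Root aster: left subtree has 2 nodes {tulip, mint}, right has 0 { }.
        Root tulip: left subtree has 0 nodes { }, right has 1 {mint}.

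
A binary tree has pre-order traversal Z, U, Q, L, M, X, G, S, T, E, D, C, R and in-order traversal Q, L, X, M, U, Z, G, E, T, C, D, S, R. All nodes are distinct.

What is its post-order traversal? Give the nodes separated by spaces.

The first element of pre-order is the root; it splits in-order into left and right subtrees.
Root Z: left subtree has 5 nodes {Q, L, X, M, U}, right has 7 {G, E, T, C, D, S, R}.
  Root U: left subtree has 4 nodes {Q, L, X, M}, right has 0 { }.
    Root Q: left subtree has 0 nodes { }, right has 3 {L, X, M}.
      Root L: left subtree has 0 nodes { }, right has 2 {X, M}.
        Root M: left subtree has 1 node {X}, right has 0 { }.
  Root G: left subtree has 0 nodes { }, right has 6 {E, T, C, D, S, R}.
    Root S: left subtree has 4 nodes {E, T, C, D}, right has 1 {R}.
      Root T: left subtree has 1 node {E}, right has 2 {C, D}.
        Root D: left subtree has 1 node {C}, right has 0 { }.

X M L Q U E C D T R S G Z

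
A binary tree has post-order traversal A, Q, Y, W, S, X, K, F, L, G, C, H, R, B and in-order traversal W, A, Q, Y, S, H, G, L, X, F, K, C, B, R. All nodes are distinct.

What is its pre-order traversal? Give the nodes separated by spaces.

B H S W Y Q A C G L F X K R

The last element of post-order is the root; it splits in-order into left and right subtrees.
Root B: left subtree has 12 nodes {W, A, Q, Y, S, H, G, L, X, F, K, C}, right has 1 {R}.
  Root H: left subtree has 5 nodes {W, A, Q, Y, S}, right has 6 {G, L, X, F, K, C}.
    Root S: left subtree has 4 nodes {W, A, Q, Y}, right has 0 { }.
      Root W: left subtree has 0 nodes { }, right has 3 {A, Q, Y}.
        Root Y: left subtree has 2 nodes {A, Q}, right has 0 { }.
          Root Q: left subtree has 1 node {A}, right has 0 { }.
    Root C: left subtree has 5 nodes {G, L, X, F, K}, right has 0 { }.
      Root G: left subtree has 0 nodes { }, right has 4 {L, X, F, K}.
        Root L: left subtree has 0 nodes { }, right has 3 {X, F, K}.
          Root F: left subtree has 1 node {X}, right has 1 {K}.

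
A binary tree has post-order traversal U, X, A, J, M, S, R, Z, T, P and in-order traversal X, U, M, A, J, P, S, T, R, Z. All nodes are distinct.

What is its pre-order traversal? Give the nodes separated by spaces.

P M X U J A T S Z R

The last element of post-order is the root; it splits in-order into left and right subtrees.
Root P: left subtree has 5 nodes {X, U, M, A, J}, right has 4 {S, T, R, Z}.
  Root M: left subtree has 2 nodes {X, U}, right has 2 {A, J}.
    Root X: left subtree has 0 nodes { }, right has 1 {U}.
    Root J: left subtree has 1 node {A}, right has 0 { }.
  Root T: left subtree has 1 node {S}, right has 2 {R, Z}.
    Root Z: left subtree has 1 node {R}, right has 0 { }.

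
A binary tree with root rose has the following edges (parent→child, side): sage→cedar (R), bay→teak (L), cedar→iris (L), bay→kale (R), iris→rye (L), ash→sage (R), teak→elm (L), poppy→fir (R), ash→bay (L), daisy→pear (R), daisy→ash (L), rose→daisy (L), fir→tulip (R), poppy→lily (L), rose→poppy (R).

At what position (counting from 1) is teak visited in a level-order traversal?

Level-order visits nodes level by level from the root, left to right within each level.
Level 0: rose
Level 1: daisy, poppy
Level 2: ash, pear, lily, fir
Level 3: bay, sage, tulip
Level 4: teak, kale, cedar
Level 5: elm, iris
Level 6: rye
Full level-order sequence: rose, daisy, poppy, ash, pear, lily, fir, bay, sage, tulip, teak, kale, cedar, elm, iris, rye.

11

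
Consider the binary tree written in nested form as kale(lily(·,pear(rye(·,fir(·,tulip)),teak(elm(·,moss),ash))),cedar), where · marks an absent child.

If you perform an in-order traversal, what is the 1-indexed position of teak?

In-order visits the left subtree, then the node, then the right subtree.
At kale: go left to lily.
  At lily: no left child.
  Visit lily.
  At lily: go right to pear.
    At pear: go left to rye.
      At rye: no left child.
      Visit rye.
      At rye: go right to fir.
        At fir: no left child.
        Visit fir.
        At fir: go right to tulip.
          tulip is a leaf — visit tulip.
    Visit pear.
    At pear: go right to teak.
      At teak: go left to elm.
        At elm: no left child.
        Visit elm.
        At elm: go right to moss.
          moss is a leaf — visit moss.
      Visit teak.
      At teak: go right to ash.
        ash is a leaf — visit ash.
Visit kale.
At kale: go right to cedar.
  cedar is a leaf — visit cedar.
Full in-order sequence: lily, rye, fir, tulip, pear, elm, moss, teak, ash, kale, cedar.

8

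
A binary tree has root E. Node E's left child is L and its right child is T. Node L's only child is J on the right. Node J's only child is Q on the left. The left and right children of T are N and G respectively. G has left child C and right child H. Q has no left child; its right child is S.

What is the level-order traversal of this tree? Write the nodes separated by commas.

Level-order visits nodes level by level from the root, left to right within each level.
Level 0: E
Level 1: L, T
Level 2: J, N, G
Level 3: Q, C, H
Level 4: S

E, L, T, J, N, G, Q, C, H, S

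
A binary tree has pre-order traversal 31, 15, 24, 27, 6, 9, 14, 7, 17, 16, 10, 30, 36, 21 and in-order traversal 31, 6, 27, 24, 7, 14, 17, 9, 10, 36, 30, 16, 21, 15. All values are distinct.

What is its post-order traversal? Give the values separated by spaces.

6 27 7 17 14 36 30 10 21 16 9 24 15 31

The first element of pre-order is the root; it splits in-order into left and right subtrees.
Root 31: left subtree has 0 nodes { }, right has 13 {6, 27, 24, 7, 14, 17, 9, 10, 36, 30, 16, 21, 15}.
  Root 15: left subtree has 12 nodes {6, 27, 24, 7, 14, 17, 9, 10, 36, 30, 16, 21}, right has 0 { }.
    Root 24: left subtree has 2 nodes {6, 27}, right has 9 {7, 14, 17, 9, 10, 36, 30, 16, 21}.
      Root 27: left subtree has 1 node {6}, right has 0 { }.
      Root 9: left subtree has 3 nodes {7, 14, 17}, right has 5 {10, 36, 30, 16, 21}.
        Root 14: left subtree has 1 node {7}, right has 1 {17}.
        Root 16: left subtree has 3 nodes {10, 36, 30}, right has 1 {21}.
          Root 10: left subtree has 0 nodes { }, right has 2 {36, 30}.
            Root 30: left subtree has 1 node {36}, right has 0 { }.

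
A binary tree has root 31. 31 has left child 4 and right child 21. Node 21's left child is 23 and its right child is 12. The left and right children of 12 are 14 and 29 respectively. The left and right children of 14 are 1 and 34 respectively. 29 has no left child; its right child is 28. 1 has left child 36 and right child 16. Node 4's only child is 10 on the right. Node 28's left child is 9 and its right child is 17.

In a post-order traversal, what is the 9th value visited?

Post-order visits the left subtree, then the right subtree, then the node.
At 31: go left to 4.
  At 4: no left child.
  At 4: go right to 10.
    10 is a leaf — visit 10.
  Visit 4.
At 31: go right to 21.
  At 21: go left to 23.
    23 is a leaf — visit 23.
  At 21: go right to 12.
    At 12: go left to 14.
      At 14: go left to 1.
        At 1: go left to 36.
          36 is a leaf — visit 36.
        At 1: go right to 16.
          16 is a leaf — visit 16.
        Visit 1.
      At 14: go right to 34.
        34 is a leaf — visit 34.
      Visit 14.
    At 12: go right to 29.
      At 29: no left child.
      At 29: go right to 28.
        At 28: go left to 9.
          9 is a leaf — visit 9.
        At 28: go right to 17.
          17 is a leaf — visit 17.
        Visit 28.
      Visit 29.
    Visit 12.
  Visit 21.
Visit 31.
Full post-order sequence: 10, 4, 23, 36, 16, 1, 34, 14, 9, 17, 28, 29, 12, 21, 31.

9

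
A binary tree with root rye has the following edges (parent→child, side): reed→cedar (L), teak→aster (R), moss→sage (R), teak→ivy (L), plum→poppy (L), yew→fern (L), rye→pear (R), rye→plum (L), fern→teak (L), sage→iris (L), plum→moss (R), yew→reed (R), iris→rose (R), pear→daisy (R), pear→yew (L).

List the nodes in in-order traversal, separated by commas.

In-order visits the left subtree, then the node, then the right subtree.
At rye: go left to plum.
  At plum: go left to poppy.
    poppy is a leaf — visit poppy.
  Visit plum.
  At plum: go right to moss.
    At moss: no left child.
    Visit moss.
    At moss: go right to sage.
      At sage: go left to iris.
        At iris: no left child.
        Visit iris.
        At iris: go right to rose.
          rose is a leaf — visit rose.
      Visit sage.
      At sage: no right child.
Visit rye.
At rye: go right to pear.
  At pear: go left to yew.
    At yew: go left to fern.
      At fern: go left to teak.
        At teak: go left to ivy.
          ivy is a leaf — visit ivy.
        Visit teak.
        At teak: go right to aster.
          aster is a leaf — visit aster.
      Visit fern.
      At fern: no right child.
    Visit yew.
    At yew: go right to reed.
      At reed: go left to cedar.
        cedar is a leaf — visit cedar.
      Visit reed.
      At reed: no right child.
  Visit pear.
  At pear: go right to daisy.
    daisy is a leaf — visit daisy.

poppy, plum, moss, iris, rose, sage, rye, ivy, teak, aster, fern, yew, cedar, reed, pear, daisy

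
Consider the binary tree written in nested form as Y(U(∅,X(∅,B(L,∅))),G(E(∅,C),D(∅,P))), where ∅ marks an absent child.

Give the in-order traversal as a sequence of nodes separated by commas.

U, X, L, B, Y, E, C, G, D, P

In-order visits the left subtree, then the node, then the right subtree.
At Y: go left to U.
  At U: no left child.
  Visit U.
  At U: go right to X.
    At X: no left child.
    Visit X.
    At X: go right to B.
      At B: go left to L.
        L is a leaf — visit L.
      Visit B.
      At B: no right child.
Visit Y.
At Y: go right to G.
  At G: go left to E.
    At E: no left child.
    Visit E.
    At E: go right to C.
      C is a leaf — visit C.
  Visit G.
  At G: go right to D.
    At D: no left child.
    Visit D.
    At D: go right to P.
      P is a leaf — visit P.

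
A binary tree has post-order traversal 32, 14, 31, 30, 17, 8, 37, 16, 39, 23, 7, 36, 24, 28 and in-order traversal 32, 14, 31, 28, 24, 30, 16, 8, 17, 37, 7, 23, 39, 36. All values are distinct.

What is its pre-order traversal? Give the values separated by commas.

The last element of post-order is the root; it splits in-order into left and right subtrees.
Root 28: left subtree has 3 nodes {32, 14, 31}, right has 10 {24, 30, 16, 8, 17, 37, 7, 23, 39, 36}.
  Root 31: left subtree has 2 nodes {32, 14}, right has 0 { }.
    Root 14: left subtree has 1 node {32}, right has 0 { }.
  Root 24: left subtree has 0 nodes { }, right has 9 {30, 16, 8, 17, 37, 7, 23, 39, 36}.
    Root 36: left subtree has 8 nodes {30, 16, 8, 17, 37, 7, 23, 39}, right has 0 { }.
      Root 7: left subtree has 5 nodes {30, 16, 8, 17, 37}, right has 2 {23, 39}.
        Root 16: left subtree has 1 node {30}, right has 3 {8, 17, 37}.
          Root 37: left subtree has 2 nodes {8, 17}, right has 0 { }.
            Root 8: left subtree has 0 nodes { }, right has 1 {17}.
        Root 23: left subtree has 0 nodes { }, right has 1 {39}.

28, 31, 14, 32, 24, 36, 7, 16, 30, 37, 8, 17, 23, 39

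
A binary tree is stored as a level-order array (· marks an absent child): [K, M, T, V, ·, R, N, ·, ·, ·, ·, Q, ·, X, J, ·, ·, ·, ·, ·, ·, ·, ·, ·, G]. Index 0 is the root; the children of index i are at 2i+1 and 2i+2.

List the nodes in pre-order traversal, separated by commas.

Pre-order visits the node, then its left subtree, then its right subtree.
Visit K.
At K: go left to M.
  Visit M.
  At M: go left to V.
    V is a leaf — visit V.
  At M: no right child.
At K: go right to T.
  Visit T.
  At T: go left to R.
    Visit R.
    At R: go left to Q.
      Visit Q.
      At Q: no left child.
      At Q: go right to G.
        G is a leaf — visit G.
    At R: no right child.
  At T: go right to N.
    Visit N.
    At N: go left to X.
      X is a leaf — visit X.
    At N: go right to J.
      J is a leaf — visit J.

K, M, V, T, R, Q, G, N, X, J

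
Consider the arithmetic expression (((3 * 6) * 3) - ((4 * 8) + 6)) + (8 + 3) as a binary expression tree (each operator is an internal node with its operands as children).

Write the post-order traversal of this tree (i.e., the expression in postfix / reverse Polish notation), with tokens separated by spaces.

3 6 * 3 * 4 8 * 6 + - 8 3 + +

Post-order on an expression tree gives postfix notation: for each operator, emit left operand, right operand, then the operator.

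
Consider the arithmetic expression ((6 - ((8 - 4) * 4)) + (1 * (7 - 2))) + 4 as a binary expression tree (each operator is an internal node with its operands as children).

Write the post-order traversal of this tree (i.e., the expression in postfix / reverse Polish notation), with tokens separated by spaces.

6 8 4 - 4 * - 1 7 2 - * + 4 +

Post-order on an expression tree gives postfix notation: for each operator, emit left operand, right operand, then the operator.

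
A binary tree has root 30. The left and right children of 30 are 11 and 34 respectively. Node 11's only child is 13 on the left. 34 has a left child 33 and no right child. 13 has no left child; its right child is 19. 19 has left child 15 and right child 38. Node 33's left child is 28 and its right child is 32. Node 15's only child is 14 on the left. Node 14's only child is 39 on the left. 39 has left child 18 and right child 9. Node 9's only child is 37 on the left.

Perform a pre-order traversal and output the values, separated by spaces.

30 11 13 19 15 14 39 18 9 37 38 34 33 28 32

Pre-order visits the node, then its left subtree, then its right subtree.
Visit 30.
At 30: go left to 11.
  Visit 11.
  At 11: go left to 13.
    Visit 13.
    At 13: no left child.
    At 13: go right to 19.
      Visit 19.
      At 19: go left to 15.
        Visit 15.
        At 15: go left to 14.
          Visit 14.
          At 14: go left to 39.
            Visit 39.
            At 39: go left to 18.
              18 is a leaf — visit 18.
            At 39: go right to 9.
              Visit 9.
              At 9: go left to 37.
                37 is a leaf — visit 37.
              At 9: no right child.
          At 14: no right child.
        At 15: no right child.
      At 19: go right to 38.
        38 is a leaf — visit 38.
  At 11: no right child.
At 30: go right to 34.
  Visit 34.
  At 34: go left to 33.
    Visit 33.
    At 33: go left to 28.
      28 is a leaf — visit 28.
    At 33: go right to 32.
      32 is a leaf — visit 32.
  At 34: no right child.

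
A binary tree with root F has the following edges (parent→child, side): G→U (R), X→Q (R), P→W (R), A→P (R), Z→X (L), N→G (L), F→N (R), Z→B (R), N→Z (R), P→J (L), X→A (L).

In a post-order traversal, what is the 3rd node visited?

Post-order visits the left subtree, then the right subtree, then the node.
At F: no left child.
At F: go right to N.
  At N: go left to G.
    At G: no left child.
    At G: go right to U.
      U is a leaf — visit U.
    Visit G.
  At N: go right to Z.
    At Z: go left to X.
      At X: go left to A.
        At A: no left child.
        At A: go right to P.
          At P: go left to J.
            J is a leaf — visit J.
          At P: go right to W.
            W is a leaf — visit W.
          Visit P.
        Visit A.
      At X: go right to Q.
        Q is a leaf — visit Q.
      Visit X.
    At Z: go right to B.
      B is a leaf — visit B.
    Visit Z.
  Visit N.
Visit F.
Full post-order sequence: U, G, J, W, P, A, Q, X, B, Z, N, F.

J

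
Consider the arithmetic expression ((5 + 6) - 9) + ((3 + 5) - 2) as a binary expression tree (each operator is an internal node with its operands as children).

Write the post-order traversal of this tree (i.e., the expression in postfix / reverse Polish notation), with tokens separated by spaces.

5 6 + 9 - 3 5 + 2 - +

Post-order on an expression tree gives postfix notation: for each operator, emit left operand, right operand, then the operator.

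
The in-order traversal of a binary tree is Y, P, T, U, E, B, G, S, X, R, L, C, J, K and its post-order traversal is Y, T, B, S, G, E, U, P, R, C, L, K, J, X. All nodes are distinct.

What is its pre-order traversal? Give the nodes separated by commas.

The last element of post-order is the root; it splits in-order into left and right subtrees.
Root X: left subtree has 8 nodes {Y, P, T, U, E, B, G, S}, right has 5 {R, L, C, J, K}.
  Root P: left subtree has 1 node {Y}, right has 6 {T, U, E, B, G, S}.
    Root U: left subtree has 1 node {T}, right has 4 {E, B, G, S}.
      Root E: left subtree has 0 nodes { }, right has 3 {B, G, S}.
        Root G: left subtree has 1 node {B}, right has 1 {S}.
  Root J: left subtree has 3 nodes {R, L, C}, right has 1 {K}.
    Root L: left subtree has 1 node {R}, right has 1 {C}.

X, P, Y, U, T, E, G, B, S, J, L, R, C, K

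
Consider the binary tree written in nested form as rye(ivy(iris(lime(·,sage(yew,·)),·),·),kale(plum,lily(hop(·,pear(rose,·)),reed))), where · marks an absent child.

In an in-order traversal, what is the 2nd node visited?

In-order visits the left subtree, then the node, then the right subtree.
At rye: go left to ivy.
  At ivy: go left to iris.
    At iris: go left to lime.
      At lime: no left child.
      Visit lime.
      At lime: go right to sage.
        At sage: go left to yew.
          yew is a leaf — visit yew.
        Visit sage.
        At sage: no right child.
    Visit iris.
    At iris: no right child.
  Visit ivy.
  At ivy: no right child.
Visit rye.
At rye: go right to kale.
  At kale: go left to plum.
    plum is a leaf — visit plum.
  Visit kale.
  At kale: go right to lily.
    At lily: go left to hop.
      At hop: no left child.
      Visit hop.
      At hop: go right to pear.
        At pear: go left to rose.
          rose is a leaf — visit rose.
        Visit pear.
        At pear: no right child.
    Visit lily.
    At lily: go right to reed.
      reed is a leaf — visit reed.
Full in-order sequence: lime, yew, sage, iris, ivy, rye, plum, kale, hop, rose, pear, lily, reed.

yew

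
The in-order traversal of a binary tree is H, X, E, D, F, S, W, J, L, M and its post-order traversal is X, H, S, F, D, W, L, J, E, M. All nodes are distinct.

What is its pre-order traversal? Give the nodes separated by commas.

The last element of post-order is the root; it splits in-order into left and right subtrees.
Root M: left subtree has 9 nodes {H, X, E, D, F, S, W, J, L}, right has 0 { }.
  Root E: left subtree has 2 nodes {H, X}, right has 6 {D, F, S, W, J, L}.
    Root H: left subtree has 0 nodes { }, right has 1 {X}.
    Root J: left subtree has 4 nodes {D, F, S, W}, right has 1 {L}.
      Root W: left subtree has 3 nodes {D, F, S}, right has 0 { }.
        Root D: left subtree has 0 nodes { }, right has 2 {F, S}.
          Root F: left subtree has 0 nodes { }, right has 1 {S}.

M, E, H, X, J, W, D, F, S, L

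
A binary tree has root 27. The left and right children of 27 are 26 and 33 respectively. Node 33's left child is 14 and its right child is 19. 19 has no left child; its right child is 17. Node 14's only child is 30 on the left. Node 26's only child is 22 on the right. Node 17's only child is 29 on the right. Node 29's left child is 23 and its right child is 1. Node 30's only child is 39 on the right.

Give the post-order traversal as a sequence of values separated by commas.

Post-order visits the left subtree, then the right subtree, then the node.
At 27: go left to 26.
  At 26: no left child.
  At 26: go right to 22.
    22 is a leaf — visit 22.
  Visit 26.
At 27: go right to 33.
  At 33: go left to 14.
    At 14: go left to 30.
      At 30: no left child.
      At 30: go right to 39.
        39 is a leaf — visit 39.
      Visit 30.
    At 14: no right child.
    Visit 14.
  At 33: go right to 19.
    At 19: no left child.
    At 19: go right to 17.
      At 17: no left child.
      At 17: go right to 29.
        At 29: go left to 23.
          23 is a leaf — visit 23.
        At 29: go right to 1.
          1 is a leaf — visit 1.
        Visit 29.
      Visit 17.
    Visit 19.
  Visit 33.
Visit 27.

22, 26, 39, 30, 14, 23, 1, 29, 17, 19, 33, 27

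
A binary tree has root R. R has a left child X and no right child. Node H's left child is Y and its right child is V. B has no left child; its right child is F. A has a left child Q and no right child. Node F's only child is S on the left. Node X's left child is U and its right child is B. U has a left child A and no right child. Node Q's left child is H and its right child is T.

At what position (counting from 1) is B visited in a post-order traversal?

10

Post-order visits the left subtree, then the right subtree, then the node.
At R: go left to X.
  At X: go left to U.
    At U: go left to A.
      At A: go left to Q.
        At Q: go left to H.
          At H: go left to Y.
            Y is a leaf — visit Y.
          At H: go right to V.
            V is a leaf — visit V.
          Visit H.
        At Q: go right to T.
          T is a leaf — visit T.
        Visit Q.
      At A: no right child.
      Visit A.
    At U: no right child.
    Visit U.
  At X: go right to B.
    At B: no left child.
    At B: go right to F.
      At F: go left to S.
        S is a leaf — visit S.
      At F: no right child.
      Visit F.
    Visit B.
  Visit X.
At R: no right child.
Visit R.
Full post-order sequence: Y, V, H, T, Q, A, U, S, F, B, X, R.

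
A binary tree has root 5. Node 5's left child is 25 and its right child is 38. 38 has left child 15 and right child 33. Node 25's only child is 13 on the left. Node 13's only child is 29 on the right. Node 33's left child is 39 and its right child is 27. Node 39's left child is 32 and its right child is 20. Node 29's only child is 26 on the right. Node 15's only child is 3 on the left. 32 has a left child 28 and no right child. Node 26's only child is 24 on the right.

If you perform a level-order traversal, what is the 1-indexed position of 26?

11

Level-order visits nodes level by level from the root, left to right within each level.
Level 0: 5
Level 1: 25, 38
Level 2: 13, 15, 33
Level 3: 29, 3, 39, 27
Level 4: 26, 32, 20
Level 5: 24, 28
Full level-order sequence: 5, 25, 38, 13, 15, 33, 29, 3, 39, 27, 26, 32, 20, 24, 28.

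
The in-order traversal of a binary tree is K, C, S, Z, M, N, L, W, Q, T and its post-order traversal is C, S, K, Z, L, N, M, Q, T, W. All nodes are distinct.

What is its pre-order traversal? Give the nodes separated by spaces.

W M Z K S C N L T Q

The last element of post-order is the root; it splits in-order into left and right subtrees.
Root W: left subtree has 7 nodes {K, C, S, Z, M, N, L}, right has 2 {Q, T}.
  Root M: left subtree has 4 nodes {K, C, S, Z}, right has 2 {N, L}.
    Root Z: left subtree has 3 nodes {K, C, S}, right has 0 { }.
      Root K: left subtree has 0 nodes { }, right has 2 {C, S}.
        Root S: left subtree has 1 node {C}, right has 0 { }.
    Root N: left subtree has 0 nodes { }, right has 1 {L}.
  Root T: left subtree has 1 node {Q}, right has 0 { }.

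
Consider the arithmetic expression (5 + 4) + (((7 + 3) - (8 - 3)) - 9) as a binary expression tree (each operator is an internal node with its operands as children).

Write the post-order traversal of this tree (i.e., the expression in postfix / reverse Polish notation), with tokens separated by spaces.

Post-order on an expression tree gives postfix notation: for each operator, emit left operand, right operand, then the operator.

5 4 + 7 3 + 8 3 - - 9 - +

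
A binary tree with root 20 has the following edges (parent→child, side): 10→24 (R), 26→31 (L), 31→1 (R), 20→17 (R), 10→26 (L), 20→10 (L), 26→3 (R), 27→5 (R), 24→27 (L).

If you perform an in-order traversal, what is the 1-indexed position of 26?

In-order visits the left subtree, then the node, then the right subtree.
At 20: go left to 10.
  At 10: go left to 26.
    At 26: go left to 31.
      At 31: no left child.
      Visit 31.
      At 31: go right to 1.
        1 is a leaf — visit 1.
    Visit 26.
    At 26: go right to 3.
      3 is a leaf — visit 3.
  Visit 10.
  At 10: go right to 24.
    At 24: go left to 27.
      At 27: no left child.
      Visit 27.
      At 27: go right to 5.
        5 is a leaf — visit 5.
    Visit 24.
    At 24: no right child.
Visit 20.
At 20: go right to 17.
  17 is a leaf — visit 17.
Full in-order sequence: 31, 1, 26, 3, 10, 27, 5, 24, 20, 17.

3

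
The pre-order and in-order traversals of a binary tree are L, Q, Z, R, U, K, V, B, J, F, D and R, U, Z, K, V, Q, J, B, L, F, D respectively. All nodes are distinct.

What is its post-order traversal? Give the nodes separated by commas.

The first element of pre-order is the root; it splits in-order into left and right subtrees.
Root L: left subtree has 8 nodes {R, U, Z, K, V, Q, J, B}, right has 2 {F, D}.
  Root Q: left subtree has 5 nodes {R, U, Z, K, V}, right has 2 {J, B}.
    Root Z: left subtree has 2 nodes {R, U}, right has 2 {K, V}.
      Root R: left subtree has 0 nodes { }, right has 1 {U}.
      Root K: left subtree has 0 nodes { }, right has 1 {V}.
    Root B: left subtree has 1 node {J}, right has 0 { }.
  Root F: left subtree has 0 nodes { }, right has 1 {D}.

U, R, V, K, Z, J, B, Q, D, F, L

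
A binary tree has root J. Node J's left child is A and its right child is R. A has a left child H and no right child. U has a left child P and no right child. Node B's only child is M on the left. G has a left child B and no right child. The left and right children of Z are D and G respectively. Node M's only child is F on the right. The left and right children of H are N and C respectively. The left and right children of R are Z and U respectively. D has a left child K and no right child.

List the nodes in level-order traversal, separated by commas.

J, A, R, H, Z, U, N, C, D, G, P, K, B, M, F

Level-order visits nodes level by level from the root, left to right within each level.
Level 0: J
Level 1: A, R
Level 2: H, Z, U
Level 3: N, C, D, G, P
Level 4: K, B
Level 5: M
Level 6: F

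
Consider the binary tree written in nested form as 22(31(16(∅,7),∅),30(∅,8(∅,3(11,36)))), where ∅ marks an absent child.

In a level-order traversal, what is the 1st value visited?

22

Level-order visits nodes level by level from the root, left to right within each level.
Level 0: 22
Level 1: 31, 30
Level 2: 16, 8
Level 3: 7, 3
Level 4: 11, 36
Full level-order sequence: 22, 31, 30, 16, 8, 7, 3, 11, 36.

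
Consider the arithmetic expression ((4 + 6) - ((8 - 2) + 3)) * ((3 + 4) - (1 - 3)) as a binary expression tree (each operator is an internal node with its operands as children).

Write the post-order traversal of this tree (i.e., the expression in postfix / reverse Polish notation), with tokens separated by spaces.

4 6 + 8 2 - 3 + - 3 4 + 1 3 - - *

Post-order on an expression tree gives postfix notation: for each operator, emit left operand, right operand, then the operator.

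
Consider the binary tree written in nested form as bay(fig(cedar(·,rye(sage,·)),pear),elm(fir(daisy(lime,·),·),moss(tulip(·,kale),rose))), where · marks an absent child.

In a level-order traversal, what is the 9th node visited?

daisy

Level-order visits nodes level by level from the root, left to right within each level.
Level 0: bay
Level 1: fig, elm
Level 2: cedar, pear, fir, moss
Level 3: rye, daisy, tulip, rose
Level 4: sage, lime, kale
Full level-order sequence: bay, fig, elm, cedar, pear, fir, moss, rye, daisy, tulip, rose, sage, lime, kale.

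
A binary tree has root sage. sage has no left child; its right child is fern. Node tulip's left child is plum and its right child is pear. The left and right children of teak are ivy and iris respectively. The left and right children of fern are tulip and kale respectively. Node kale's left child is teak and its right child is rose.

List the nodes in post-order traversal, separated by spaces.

Post-order visits the left subtree, then the right subtree, then the node.
At sage: no left child.
At sage: go right to fern.
  At fern: go left to tulip.
    At tulip: go left to plum.
      plum is a leaf — visit plum.
    At tulip: go right to pear.
      pear is a leaf — visit pear.
    Visit tulip.
  At fern: go right to kale.
    At kale: go left to teak.
      At teak: go left to ivy.
        ivy is a leaf — visit ivy.
      At teak: go right to iris.
        iris is a leaf — visit iris.
      Visit teak.
    At kale: go right to rose.
      rose is a leaf — visit rose.
    Visit kale.
  Visit fern.
Visit sage.

plum pear tulip ivy iris teak rose kale fern sage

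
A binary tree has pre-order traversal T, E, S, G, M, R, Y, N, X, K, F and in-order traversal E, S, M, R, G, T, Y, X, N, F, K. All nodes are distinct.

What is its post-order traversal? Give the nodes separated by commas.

The first element of pre-order is the root; it splits in-order into left and right subtrees.
Root T: left subtree has 5 nodes {E, S, M, R, G}, right has 5 {Y, X, N, F, K}.
  Root E: left subtree has 0 nodes { }, right has 4 {S, M, R, G}.
    Root S: left subtree has 0 nodes { }, right has 3 {M, R, G}.
      Root G: left subtree has 2 nodes {M, R}, right has 0 { }.
        Root M: left subtree has 0 nodes { }, right has 1 {R}.
  Root Y: left subtree has 0 nodes { }, right has 4 {X, N, F, K}.
    Root N: left subtree has 1 node {X}, right has 2 {F, K}.
      Root K: left subtree has 1 node {F}, right has 0 { }.

R, M, G, S, E, X, F, K, N, Y, T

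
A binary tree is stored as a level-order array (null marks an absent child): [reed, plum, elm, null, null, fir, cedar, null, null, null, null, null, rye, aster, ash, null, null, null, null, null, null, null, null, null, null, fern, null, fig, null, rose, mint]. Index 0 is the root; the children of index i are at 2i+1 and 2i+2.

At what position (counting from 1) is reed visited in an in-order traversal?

In-order visits the left subtree, then the node, then the right subtree.
At reed: go left to plum.
  plum is a leaf — visit plum.
Visit reed.
At reed: go right to elm.
  At elm: go left to fir.
    At fir: no left child.
    Visit fir.
    At fir: go right to rye.
      At rye: go left to fern.
        fern is a leaf — visit fern.
      Visit rye.
      At rye: no right child.
  Visit elm.
  At elm: go right to cedar.
    At cedar: go left to aster.
      At aster: go left to fig.
        fig is a leaf — visit fig.
      Visit aster.
      At aster: no right child.
    Visit cedar.
    At cedar: go right to ash.
      At ash: go left to rose.
        rose is a leaf — visit rose.
      Visit ash.
      At ash: go right to mint.
        mint is a leaf — visit mint.
Full in-order sequence: plum, reed, fir, fern, rye, elm, fig, aster, cedar, rose, ash, mint.

2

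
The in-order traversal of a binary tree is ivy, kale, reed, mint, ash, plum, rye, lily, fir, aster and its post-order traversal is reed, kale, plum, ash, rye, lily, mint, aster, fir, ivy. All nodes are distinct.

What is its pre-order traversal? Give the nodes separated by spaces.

The last element of post-order is the root; it splits in-order into left and right subtrees.
Root ivy: left subtree has 0 nodes { }, right has 9 {kale, reed, mint, ash, plum, rye, lily, fir, aster}.
  Root fir: left subtree has 7 nodes {kale, reed, mint, ash, plum, rye, lily}, right has 1 {aster}.
    Root mint: left subtree has 2 nodes {kale, reed}, right has 4 {ash, plum, rye, lily}.
      Root kale: left subtree has 0 nodes { }, right has 1 {reed}.
      Root lily: left subtree has 3 nodes {ash, plum, rye}, right has 0 { }.
        Root rye: left subtree has 2 nodes {ash, plum}, right has 0 { }.
          Root ash: left subtree has 0 nodes { }, right has 1 {plum}.

ivy fir mint kale reed lily rye ash plum aster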